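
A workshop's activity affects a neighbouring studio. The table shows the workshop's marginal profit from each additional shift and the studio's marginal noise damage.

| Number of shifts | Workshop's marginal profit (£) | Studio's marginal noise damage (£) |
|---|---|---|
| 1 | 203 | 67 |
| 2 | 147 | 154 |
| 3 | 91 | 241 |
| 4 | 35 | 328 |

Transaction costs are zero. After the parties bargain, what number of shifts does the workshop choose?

Bargaining reaches the level where marginal profit last exceeds marginal noise damage.
That holds through level 1 (203 ≥ 67) but not at 2 (147 < 154).

1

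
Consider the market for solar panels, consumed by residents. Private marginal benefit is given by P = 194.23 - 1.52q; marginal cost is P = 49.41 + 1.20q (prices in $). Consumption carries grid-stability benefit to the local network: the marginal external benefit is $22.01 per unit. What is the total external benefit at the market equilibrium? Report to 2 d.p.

Market equilibrium (private): 49.41 + 1.20q = 194.23 - 1.52q → q_m = 53.2426.
Total external benefit = MEB × q_m = 22.01 × 53.2426 = 1171.8696.

$1171.87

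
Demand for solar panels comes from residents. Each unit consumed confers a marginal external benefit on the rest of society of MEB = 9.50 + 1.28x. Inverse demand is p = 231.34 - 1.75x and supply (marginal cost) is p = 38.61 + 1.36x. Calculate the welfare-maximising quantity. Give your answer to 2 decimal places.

Social marginal benefit = demand + MEB = 240.84 - 0.47x.
Set SMB = MC: 240.84 - 0.47x = 38.61 + 1.36x → x* = 110.5082.

x* = 110.51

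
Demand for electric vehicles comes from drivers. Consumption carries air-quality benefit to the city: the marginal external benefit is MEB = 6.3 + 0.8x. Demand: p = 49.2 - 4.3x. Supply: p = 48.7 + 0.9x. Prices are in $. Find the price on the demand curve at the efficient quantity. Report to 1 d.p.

Social marginal benefit = demand + MEB = 55.5 - 3.5x.
Set SMB = MC: 55.5 - 3.5x = 48.7 + 0.9x → x* = 1.5455.
Consumer price on the demand curve at x*: 49.2 − 4.3×1.5455 = 42.5544.

P = $42.6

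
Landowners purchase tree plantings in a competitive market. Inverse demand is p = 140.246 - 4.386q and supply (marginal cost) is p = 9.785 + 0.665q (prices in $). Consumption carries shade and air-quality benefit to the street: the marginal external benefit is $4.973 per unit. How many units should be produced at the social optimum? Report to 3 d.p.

Social marginal benefit = demand + MEB = 145.219 - 4.386q.
Set SMB = MC: 145.219 - 4.386q = 9.785 + 0.665q → q* = 26.8133.

q* = 26.813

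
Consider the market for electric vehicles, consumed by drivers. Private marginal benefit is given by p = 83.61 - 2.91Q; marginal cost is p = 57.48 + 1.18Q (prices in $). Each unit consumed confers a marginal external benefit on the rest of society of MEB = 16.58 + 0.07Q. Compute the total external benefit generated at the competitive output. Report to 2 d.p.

Market equilibrium (private): 57.48 + 1.18Q = 83.61 - 2.91Q → Q_m = 6.3888.
Total external benefit = ∫₀^{Q_m} (16.58 + 0.07Q) dQ = 16.58×6.3888 + ½×0.07×6.3888² = 107.3549.

$107.35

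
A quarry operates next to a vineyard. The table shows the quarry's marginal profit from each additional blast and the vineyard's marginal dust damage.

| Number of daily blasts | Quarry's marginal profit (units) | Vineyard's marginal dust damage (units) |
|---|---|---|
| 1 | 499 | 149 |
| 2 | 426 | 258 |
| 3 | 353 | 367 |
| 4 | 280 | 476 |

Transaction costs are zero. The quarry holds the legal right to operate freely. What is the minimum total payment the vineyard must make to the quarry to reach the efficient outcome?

Left alone the quarry would choose level 4 (marginal profit stays positive).
Efficient level: k* = 2 (marginal profit ≥ marginal dust damage through 2).
The vineyard must at least cover the quarry's forgone profit from cutting 4→2: 353 + 280 = 633.

633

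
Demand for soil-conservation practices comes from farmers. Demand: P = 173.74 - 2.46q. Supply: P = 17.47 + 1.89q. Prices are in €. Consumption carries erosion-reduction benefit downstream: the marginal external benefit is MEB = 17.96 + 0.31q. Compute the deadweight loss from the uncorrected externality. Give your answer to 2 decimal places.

Market equilibrium (private): 17.47 + 1.89q = 173.74 - 2.46q → q_m = 35.9241.
Social marginal benefit = demand + MEB = 191.70 - 2.15q.
Set SMB = MC: 191.70 - 2.15q = 17.47 + 1.89q → q* = 43.1262.
Between q* and q_m the wedge SMB − MC runs linearly from 0 to MEB(q_m), so the loss is a triangle.
DWL = ½ × 7.2021 × 29.0965 = 104.7780.

DWL = €104.78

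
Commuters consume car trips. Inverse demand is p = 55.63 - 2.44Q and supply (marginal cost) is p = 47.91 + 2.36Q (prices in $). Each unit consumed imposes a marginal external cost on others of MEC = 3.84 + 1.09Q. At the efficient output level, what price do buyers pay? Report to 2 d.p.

Social marginal benefit = demand − MEC = 51.79 - 3.53Q.
Set SMB = MC: 51.79 - 3.53Q = 47.91 + 2.36Q → Q* = 0.6587.
Consumer price on the demand curve at Q*: 55.63 − 2.44×0.6587 = 54.0228.

P = $54.02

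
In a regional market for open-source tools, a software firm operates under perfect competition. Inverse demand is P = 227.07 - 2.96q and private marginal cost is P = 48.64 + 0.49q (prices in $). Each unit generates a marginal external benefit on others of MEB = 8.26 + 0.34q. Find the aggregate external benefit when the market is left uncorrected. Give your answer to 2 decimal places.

Market equilibrium (private): 48.64 + 0.49q = 227.07 - 2.96q → q_m = 51.7188.
Total external benefit = ∫₀^{q_m} (8.26 + 0.34q) dq = 8.26×51.7188 + ½×0.34×51.7188² = 881.9191.

$881.92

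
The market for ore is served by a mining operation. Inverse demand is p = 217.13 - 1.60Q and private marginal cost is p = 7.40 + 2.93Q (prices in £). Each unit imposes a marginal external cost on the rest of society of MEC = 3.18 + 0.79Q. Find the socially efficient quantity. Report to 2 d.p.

Q* = 38.83

Social marginal cost = private MC + MEC = 10.58 + 3.72Q.
Set SMC = demand: 10.58 + 3.72Q = 217.13 - 1.60Q → Q* = 38.8252.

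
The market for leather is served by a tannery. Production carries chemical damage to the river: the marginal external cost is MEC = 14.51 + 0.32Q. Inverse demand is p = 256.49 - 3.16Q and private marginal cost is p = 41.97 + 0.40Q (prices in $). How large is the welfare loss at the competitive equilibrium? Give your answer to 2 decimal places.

DWL = $147.16

Market equilibrium (private): 41.97 + 0.40Q = 256.49 - 3.16Q → Q_m = 60.2584.
Social marginal cost = private MC + MEC = 56.48 + 0.72Q.
Set SMC = demand: 56.48 + 0.72Q = 256.49 - 3.16Q → Q* = 51.5490.
Height of the DWL triangle at Q_m is SMC(Q_m) − demand(Q_m) = MEC(Q_m) = 33.7927.
DWL = ½ × 8.7094 × 33.7927 = 147.1571.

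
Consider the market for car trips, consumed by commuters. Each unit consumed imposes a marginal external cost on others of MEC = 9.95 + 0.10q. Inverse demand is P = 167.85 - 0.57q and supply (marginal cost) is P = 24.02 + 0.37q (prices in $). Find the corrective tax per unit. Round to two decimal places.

Social marginal benefit = demand − MEC = 157.90 - 0.67q.
Set SMB = MC: 157.90 - 0.67q = 24.02 + 0.37q → q* = 128.7308.
The Pigouvian tax equals MEC at q*: 9.95 + 0.10×128.7308 = 22.8231.

tax = $22.82 per unit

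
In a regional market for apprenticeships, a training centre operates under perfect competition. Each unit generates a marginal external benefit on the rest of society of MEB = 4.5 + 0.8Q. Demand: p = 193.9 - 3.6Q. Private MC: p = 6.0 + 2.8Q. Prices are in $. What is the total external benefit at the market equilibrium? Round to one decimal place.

$476.9

Market equilibrium (private): 6.0 + 2.8Q = 193.9 - 3.6Q → Q_m = 29.3594.
Total external benefit = ∫₀^{Q_m} (4.5 + 0.8Q) dQ = 4.5×29.3594 + ½×0.8×29.3594² = 476.9070.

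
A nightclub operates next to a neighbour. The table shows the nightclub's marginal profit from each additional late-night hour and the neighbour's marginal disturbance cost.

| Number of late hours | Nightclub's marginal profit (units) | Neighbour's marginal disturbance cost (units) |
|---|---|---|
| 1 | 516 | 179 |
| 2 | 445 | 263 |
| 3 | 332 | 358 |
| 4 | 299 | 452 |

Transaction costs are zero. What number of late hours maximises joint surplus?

Bargaining reaches the level where marginal profit last exceeds marginal disturbance cost.
That holds through level 2 (445 ≥ 263) but not at 3 (332 < 358).

2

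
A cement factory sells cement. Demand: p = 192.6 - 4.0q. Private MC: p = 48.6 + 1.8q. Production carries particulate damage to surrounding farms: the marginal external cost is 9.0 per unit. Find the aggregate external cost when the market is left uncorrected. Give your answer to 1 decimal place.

Market equilibrium (private): 48.6 + 1.8q = 192.6 - 4.0q → q_m = 24.8276.
Total external cost = MEC × q_m = 9.0 × 24.8276 = 223.4484.

223.4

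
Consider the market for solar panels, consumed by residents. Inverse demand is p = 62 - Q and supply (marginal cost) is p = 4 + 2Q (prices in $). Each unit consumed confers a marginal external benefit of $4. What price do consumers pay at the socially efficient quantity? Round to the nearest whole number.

P = $41

Social marginal benefit = demand + MEB = 66 - Q.
Set SMB = MC: 66 - Q = 4 + 2Q → Q* = 20.6667.
Consumer price on the demand curve at Q*: 62 − 1×20.6667 = 41.3333.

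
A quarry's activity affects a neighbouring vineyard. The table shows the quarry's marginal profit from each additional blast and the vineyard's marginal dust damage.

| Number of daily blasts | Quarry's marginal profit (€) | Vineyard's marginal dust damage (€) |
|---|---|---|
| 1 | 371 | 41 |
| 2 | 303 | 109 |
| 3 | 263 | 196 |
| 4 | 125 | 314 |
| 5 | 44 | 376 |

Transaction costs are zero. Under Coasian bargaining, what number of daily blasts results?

Bargaining reaches the level where marginal profit last exceeds marginal dust damage.
That holds through level 3 (263 ≥ 196) but not at 4 (125 < 314).

3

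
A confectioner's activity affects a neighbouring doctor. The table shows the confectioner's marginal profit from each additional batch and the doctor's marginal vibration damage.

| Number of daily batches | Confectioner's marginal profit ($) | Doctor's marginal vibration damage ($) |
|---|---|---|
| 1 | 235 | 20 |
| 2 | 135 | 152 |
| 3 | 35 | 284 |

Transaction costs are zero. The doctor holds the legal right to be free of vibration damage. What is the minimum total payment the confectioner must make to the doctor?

Efficient level: marginal profit ≥ marginal vibration damage through level 1, so k* = 1.
With the doctor holding the right, the confectioner must at least compensate total damage at k*: 20 = 20.

$20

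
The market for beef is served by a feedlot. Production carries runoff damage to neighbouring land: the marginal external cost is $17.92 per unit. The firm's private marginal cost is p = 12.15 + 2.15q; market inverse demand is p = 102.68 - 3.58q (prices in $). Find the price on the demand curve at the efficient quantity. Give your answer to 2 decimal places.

Social marginal cost = private MC + MEC = 30.07 + 2.15q.
Set SMC = demand: 30.07 + 2.15q = 102.68 - 3.58q → q* = 12.6719.
Consumer price on the demand curve at q*: 102.68 − 3.58×12.6719 = 57.3146.

P = $57.31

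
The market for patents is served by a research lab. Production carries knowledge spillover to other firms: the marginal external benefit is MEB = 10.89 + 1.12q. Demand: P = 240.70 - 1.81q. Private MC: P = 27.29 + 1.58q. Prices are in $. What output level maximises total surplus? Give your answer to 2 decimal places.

q* = 98.81

Social marginal cost = private MC − MEB = 16.40 + 0.46q.
Set SMC = demand: 16.40 + 0.46q = 240.70 - 1.81q → q* = 98.8106.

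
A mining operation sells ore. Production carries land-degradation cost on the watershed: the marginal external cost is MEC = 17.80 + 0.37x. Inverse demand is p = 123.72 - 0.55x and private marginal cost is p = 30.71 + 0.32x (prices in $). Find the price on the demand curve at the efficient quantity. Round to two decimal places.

P = $90.36

Social marginal cost = private MC + MEC = 48.51 + 0.69x.
Set SMC = demand: 48.51 + 0.69x = 123.72 - 0.55x → x* = 60.6532.
Consumer price on the demand curve at x*: 123.72 − 0.55×60.6532 = 90.3607.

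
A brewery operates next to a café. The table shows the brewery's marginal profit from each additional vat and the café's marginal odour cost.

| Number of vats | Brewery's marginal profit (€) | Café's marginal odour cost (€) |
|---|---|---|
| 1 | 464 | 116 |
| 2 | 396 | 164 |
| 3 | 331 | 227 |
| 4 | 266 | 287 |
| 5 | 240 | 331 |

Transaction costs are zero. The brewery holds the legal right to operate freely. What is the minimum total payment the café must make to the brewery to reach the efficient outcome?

Left alone the brewery would choose level 5 (marginal profit stays positive).
Efficient level: k* = 3 (marginal profit ≥ marginal odour cost through 3).
The café must at least cover the brewery's forgone profit from cutting 5→3: 266 + 240 = 506.

€506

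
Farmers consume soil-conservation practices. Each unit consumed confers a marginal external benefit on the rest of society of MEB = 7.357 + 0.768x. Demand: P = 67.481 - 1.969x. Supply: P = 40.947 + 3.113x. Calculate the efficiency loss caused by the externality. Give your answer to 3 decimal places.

DWL = 14.975

Market equilibrium (private): 40.947 + 3.113x = 67.481 - 1.969x → x_m = 5.2212.
Social marginal benefit = demand + MEB = 74.838 - 1.201x.
Set SMB = MC: 74.838 - 1.201x = 40.947 + 3.113x → x* = 7.8561.
Between x* and x_m the wedge SMB − MC runs linearly from 0 to MEB(x_m), so the loss is a triangle.
DWL = ½ × 2.6349 × 11.3669 = 14.9753.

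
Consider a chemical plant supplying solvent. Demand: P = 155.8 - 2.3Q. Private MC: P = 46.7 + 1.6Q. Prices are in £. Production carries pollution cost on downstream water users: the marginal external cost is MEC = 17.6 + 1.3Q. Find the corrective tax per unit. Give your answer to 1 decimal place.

Social marginal cost = private MC + MEC = 64.3 + 2.9Q.
Set SMC = demand: 64.3 + 2.9Q = 155.8 - 2.3Q → Q* = 17.5962.
The Pigouvian tax equals MEC at Q*: 17.6 + 1.3×17.5962 = 40.4751.

tax = £40.5 per unit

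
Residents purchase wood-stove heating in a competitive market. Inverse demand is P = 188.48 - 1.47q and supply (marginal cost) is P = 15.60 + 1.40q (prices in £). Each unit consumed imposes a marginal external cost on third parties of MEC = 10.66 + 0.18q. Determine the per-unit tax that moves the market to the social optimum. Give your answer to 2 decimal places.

tax = £20.23 per unit

Social marginal benefit = demand − MEC = 177.82 - 1.65q.
Set SMB = MC: 177.82 - 1.65q = 15.60 + 1.40q → q* = 53.1869.
The Pigouvian tax equals MEC at q*: 10.66 + 0.18×53.1869 = 20.2336.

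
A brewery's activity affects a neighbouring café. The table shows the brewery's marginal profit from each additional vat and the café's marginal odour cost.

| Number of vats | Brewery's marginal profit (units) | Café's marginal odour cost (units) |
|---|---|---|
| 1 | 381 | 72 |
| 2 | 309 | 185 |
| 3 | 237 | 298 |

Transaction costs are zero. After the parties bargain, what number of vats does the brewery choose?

2

Bargaining reaches the level where marginal profit last exceeds marginal odour cost.
That holds through level 2 (309 ≥ 185) but not at 3 (237 < 298).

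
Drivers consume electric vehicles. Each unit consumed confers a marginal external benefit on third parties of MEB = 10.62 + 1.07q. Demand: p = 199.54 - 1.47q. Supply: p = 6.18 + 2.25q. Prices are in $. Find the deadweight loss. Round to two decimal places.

Market equilibrium (private): 6.18 + 2.25q = 199.54 - 1.47q → q_m = 51.9785.
Social marginal benefit = demand + MEB = 210.16 - 0.40q.
Set SMB = MC: 210.16 - 0.40q = 6.18 + 2.25q → q* = 76.9736.
Between q* and q_m the wedge SMB − MC runs linearly from 0 to MEB(q_m), so the loss is a triangle.
DWL = ½ × 24.9951 × 66.2370 = 827.8002.

DWL = $827.80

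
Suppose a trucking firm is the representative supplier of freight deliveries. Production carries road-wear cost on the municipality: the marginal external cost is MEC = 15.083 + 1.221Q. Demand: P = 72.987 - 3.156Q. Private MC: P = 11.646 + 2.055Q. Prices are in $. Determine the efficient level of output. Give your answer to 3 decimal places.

Q* = 7.192

Social marginal cost = private MC + MEC = 26.729 + 3.276Q.
Set SMC = demand: 26.729 + 3.276Q = 72.987 - 3.156Q → Q* = 7.1919.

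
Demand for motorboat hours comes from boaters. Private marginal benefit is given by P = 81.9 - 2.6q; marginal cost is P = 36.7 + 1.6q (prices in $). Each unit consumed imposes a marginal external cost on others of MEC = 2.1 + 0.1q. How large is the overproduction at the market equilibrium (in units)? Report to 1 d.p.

0.7 units

Market equilibrium (private): 36.7 + 1.6q = 81.9 - 2.6q → q_m = 10.7619.
Social marginal benefit = demand − MEC = 79.8 - 2.7q.
Set SMB = MC: 79.8 - 2.7q = 36.7 + 1.6q → q* = 10.0233.
Gap = |10.7619 − 10.0233| = 0.7386.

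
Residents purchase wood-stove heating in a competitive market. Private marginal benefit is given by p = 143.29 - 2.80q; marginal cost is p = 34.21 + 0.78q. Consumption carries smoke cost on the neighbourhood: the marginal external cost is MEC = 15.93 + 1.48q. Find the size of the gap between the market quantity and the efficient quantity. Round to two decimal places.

12.06 units

Market equilibrium (private): 34.21 + 0.78q = 143.29 - 2.80q → q_m = 30.4693.
Social marginal benefit = demand − MEC = 127.36 - 4.28q.
Set SMB = MC: 127.36 - 4.28q = 34.21 + 0.78q → q* = 18.4091.
Gap = |30.4693 − 18.4091| = 12.0602.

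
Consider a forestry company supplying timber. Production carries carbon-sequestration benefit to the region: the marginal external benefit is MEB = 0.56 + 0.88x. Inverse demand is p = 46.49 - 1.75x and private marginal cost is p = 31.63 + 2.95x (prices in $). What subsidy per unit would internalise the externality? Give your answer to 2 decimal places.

subsidy = $4.11 per unit

Social marginal cost = private MC − MEB = 31.07 + 2.07x.
Set SMC = demand: 31.07 + 2.07x = 46.49 - 1.75x → x* = 4.0366.
The Pigouvian subsidy equals MEB at x*: 0.56 + 0.88×4.0366 = 4.1122.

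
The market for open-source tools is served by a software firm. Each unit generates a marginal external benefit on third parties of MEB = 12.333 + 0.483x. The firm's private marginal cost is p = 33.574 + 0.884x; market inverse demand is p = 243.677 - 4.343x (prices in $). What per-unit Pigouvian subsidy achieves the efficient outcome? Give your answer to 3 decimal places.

Social marginal cost = private MC − MEB = 21.241 + 0.401x.
Set SMC = demand: 21.241 + 0.401x = 243.677 - 4.343x → x* = 46.8879.
The Pigouvian subsidy equals MEB at x*: 12.333 + 0.483×46.8879 = 34.9799.

subsidy = $34.980 per unit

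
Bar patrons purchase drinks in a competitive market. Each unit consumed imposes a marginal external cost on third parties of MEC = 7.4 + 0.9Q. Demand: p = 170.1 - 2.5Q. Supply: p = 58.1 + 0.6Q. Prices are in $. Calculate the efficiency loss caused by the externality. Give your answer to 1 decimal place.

DWL = $199.2

Market equilibrium (private): 58.1 + 0.6Q = 170.1 - 2.5Q → Q_m = 36.1290.
Social marginal benefit = demand − MEC = 162.7 - 3.4Q.
Set SMB = MC: 162.7 - 3.4Q = 58.1 + 0.6Q → Q* = 26.1500.
Height of the DWL triangle at Q_m is MC(Q_m) − SMB(Q_m) = MEC(Q_m) = 39.9161.
DWL = ½ × 9.9790 × 39.9161 = 199.1614.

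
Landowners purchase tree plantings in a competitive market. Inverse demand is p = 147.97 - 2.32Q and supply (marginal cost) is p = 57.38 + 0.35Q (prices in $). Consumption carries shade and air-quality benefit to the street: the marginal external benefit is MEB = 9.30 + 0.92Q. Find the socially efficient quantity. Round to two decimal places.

Q* = 57.08

Social marginal benefit = demand + MEB = 157.27 - 1.40Q.
Set SMB = MC: 157.27 - 1.40Q = 57.38 + 0.35Q → Q* = 57.0800.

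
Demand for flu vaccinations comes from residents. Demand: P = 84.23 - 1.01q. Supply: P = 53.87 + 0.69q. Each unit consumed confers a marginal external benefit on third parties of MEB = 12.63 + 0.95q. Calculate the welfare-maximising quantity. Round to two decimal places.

q* = 57.32

Social marginal benefit = demand + MEB = 96.86 - 0.06q.
Set SMB = MC: 96.86 - 0.06q = 53.87 + 0.69q → q* = 57.3200.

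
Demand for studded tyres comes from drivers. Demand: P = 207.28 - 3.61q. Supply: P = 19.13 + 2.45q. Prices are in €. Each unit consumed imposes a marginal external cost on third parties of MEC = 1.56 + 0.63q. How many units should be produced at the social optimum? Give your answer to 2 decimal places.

q* = 27.89

Social marginal benefit = demand − MEC = 205.72 - 4.24q.
Set SMB = MC: 205.72 - 4.24q = 19.13 + 2.45q → q* = 27.8909.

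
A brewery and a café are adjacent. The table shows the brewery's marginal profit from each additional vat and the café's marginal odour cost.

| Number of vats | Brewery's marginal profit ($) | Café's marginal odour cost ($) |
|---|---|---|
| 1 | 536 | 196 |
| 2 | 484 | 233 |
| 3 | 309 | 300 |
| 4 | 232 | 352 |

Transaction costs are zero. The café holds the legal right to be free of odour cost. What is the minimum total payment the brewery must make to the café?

Efficient level: marginal profit ≥ marginal odour cost through level 3, so k* = 3.
With the café holding the right, the brewery must at least compensate total damage at k*: 196 + 233 + 300 = 729.

$729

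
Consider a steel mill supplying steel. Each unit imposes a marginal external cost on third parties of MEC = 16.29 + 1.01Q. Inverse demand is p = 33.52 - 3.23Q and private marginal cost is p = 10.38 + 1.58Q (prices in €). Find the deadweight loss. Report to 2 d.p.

Market equilibrium (private): 10.38 + 1.58Q = 33.52 - 3.23Q → Q_m = 4.8108.
Social marginal cost = private MC + MEC = 26.67 + 2.59Q.
Set SMC = demand: 26.67 + 2.59Q = 33.52 - 3.23Q → Q* = 1.1770.
The loss is the area between SMC and demand from Q* to Q_m; with linear curves that's a triangle of height MEC(Q_m).
DWL = ½ × 3.6338 × 21.1489 = 38.4254.

DWL = €38.43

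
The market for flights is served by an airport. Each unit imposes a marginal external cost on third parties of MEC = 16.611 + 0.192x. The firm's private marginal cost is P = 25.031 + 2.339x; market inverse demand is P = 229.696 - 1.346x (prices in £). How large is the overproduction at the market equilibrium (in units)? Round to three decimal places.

Market equilibrium (private): 25.031 + 2.339x = 229.696 - 1.346x → x_m = 55.5400.
Social marginal cost = private MC + MEC = 41.642 + 2.531x.
Set SMC = demand: 41.642 + 2.531x = 229.696 - 1.346x → x* = 48.5050.
Gap = |55.5400 − 48.5050| = 7.0350.

7.035 units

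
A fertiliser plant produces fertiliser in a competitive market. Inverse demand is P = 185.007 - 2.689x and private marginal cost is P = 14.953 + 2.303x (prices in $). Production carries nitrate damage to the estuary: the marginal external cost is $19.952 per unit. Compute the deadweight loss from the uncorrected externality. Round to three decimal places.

Market equilibrium (private): 14.953 + 2.303x = 185.007 - 2.689x → x_m = 34.0653.
Social marginal cost = private MC + MEC = 34.905 + 2.303x.
Set SMC = demand: 34.905 + 2.303x = 185.007 - 2.689x → x* = 30.0685.
Between x* and x_m the wedge SMC − demand runs linearly from 0 to MEC(x_m), so the loss is a triangle.
DWL = ½ × 3.9968 × 19.9520 = 39.8721.

DWL = $39.872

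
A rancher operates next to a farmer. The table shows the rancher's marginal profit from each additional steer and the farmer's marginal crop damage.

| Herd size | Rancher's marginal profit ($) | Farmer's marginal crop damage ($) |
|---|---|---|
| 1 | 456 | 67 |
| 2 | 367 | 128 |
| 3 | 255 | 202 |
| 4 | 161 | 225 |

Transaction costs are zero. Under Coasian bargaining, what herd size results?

3

Bargaining reaches the level where marginal profit last exceeds marginal crop damage.
That holds through level 3 (255 ≥ 202) but not at 4 (161 < 225).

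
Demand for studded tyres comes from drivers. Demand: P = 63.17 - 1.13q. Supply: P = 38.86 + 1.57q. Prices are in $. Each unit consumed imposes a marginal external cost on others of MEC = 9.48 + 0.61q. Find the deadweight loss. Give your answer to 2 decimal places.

DWL = $33.86

Market equilibrium (private): 38.86 + 1.57q = 63.17 - 1.13q → q_m = 9.0037.
Social marginal benefit = demand − MEC = 53.69 - 1.74q.
Set SMB = MC: 53.69 - 1.74q = 38.86 + 1.57q → q* = 4.4804.
Height of the DWL triangle at q_m is MC(q_m) − SMB(q_m) = MEC(q_m) = 14.9723.
DWL = ½ × 4.5233 × 14.9723 = 33.8621.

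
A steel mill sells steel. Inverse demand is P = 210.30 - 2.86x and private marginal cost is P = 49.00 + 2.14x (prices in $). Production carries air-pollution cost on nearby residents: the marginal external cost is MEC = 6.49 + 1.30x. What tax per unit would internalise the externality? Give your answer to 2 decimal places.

Social marginal cost = private MC + MEC = 55.49 + 3.44x.
Set SMC = demand: 55.49 + 3.44x = 210.30 - 2.86x → x* = 24.5730.
The Pigouvian tax equals MEC at x*: 6.49 + 1.30×24.5730 = 38.4349.

tax = $38.43 per unit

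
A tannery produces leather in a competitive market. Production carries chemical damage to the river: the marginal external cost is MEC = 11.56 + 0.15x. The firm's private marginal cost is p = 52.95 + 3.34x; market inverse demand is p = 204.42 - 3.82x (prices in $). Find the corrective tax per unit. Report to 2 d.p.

Social marginal cost = private MC + MEC = 64.51 + 3.49x.
Set SMC = demand: 64.51 + 3.49x = 204.42 - 3.82x → x* = 19.1395.
The Pigouvian tax equals MEC at x*: 11.56 + 0.15×19.1395 = 14.4309.

tax = $14.43 per unit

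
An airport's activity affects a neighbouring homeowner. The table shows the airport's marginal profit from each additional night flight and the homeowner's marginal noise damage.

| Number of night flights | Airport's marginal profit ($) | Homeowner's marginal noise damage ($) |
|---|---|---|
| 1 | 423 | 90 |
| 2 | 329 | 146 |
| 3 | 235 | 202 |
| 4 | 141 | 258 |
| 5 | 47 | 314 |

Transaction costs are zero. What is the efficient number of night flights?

Bargaining reaches the level where marginal profit last exceeds marginal noise damage.
That holds through level 3 (235 ≥ 202) but not at 4 (141 < 258).

3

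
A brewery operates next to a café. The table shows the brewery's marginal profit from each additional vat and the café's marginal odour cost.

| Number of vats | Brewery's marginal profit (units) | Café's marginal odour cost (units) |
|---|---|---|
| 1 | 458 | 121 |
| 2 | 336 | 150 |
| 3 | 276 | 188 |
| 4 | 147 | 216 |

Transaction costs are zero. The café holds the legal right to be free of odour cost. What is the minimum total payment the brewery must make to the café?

Efficient level: marginal profit ≥ marginal odour cost through level 3, so k* = 3.
With the café holding the right, the brewery must at least compensate total damage at k*: 121 + 150 + 188 = 459.

459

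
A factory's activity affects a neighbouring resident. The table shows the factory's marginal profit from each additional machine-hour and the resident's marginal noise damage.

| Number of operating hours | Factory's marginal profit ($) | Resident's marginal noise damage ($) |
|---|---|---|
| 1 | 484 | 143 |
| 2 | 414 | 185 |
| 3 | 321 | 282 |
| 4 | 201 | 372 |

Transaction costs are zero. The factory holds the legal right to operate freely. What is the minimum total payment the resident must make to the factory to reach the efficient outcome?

$201

Left alone the factory would choose level 4 (marginal profit stays positive).
Efficient level: k* = 3 (marginal profit ≥ marginal noise damage through 3).
The resident must at least cover the factory's forgone profit from cutting 4→3: 201 = 201.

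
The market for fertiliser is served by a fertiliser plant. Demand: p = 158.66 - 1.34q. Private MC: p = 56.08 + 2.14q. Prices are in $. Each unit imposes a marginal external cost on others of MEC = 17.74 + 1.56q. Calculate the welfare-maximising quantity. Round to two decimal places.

q* = 16.83

Social marginal cost = private MC + MEC = 73.82 + 3.70q.
Set SMC = demand: 73.82 + 3.70q = 158.66 - 1.34q → q* = 16.8333.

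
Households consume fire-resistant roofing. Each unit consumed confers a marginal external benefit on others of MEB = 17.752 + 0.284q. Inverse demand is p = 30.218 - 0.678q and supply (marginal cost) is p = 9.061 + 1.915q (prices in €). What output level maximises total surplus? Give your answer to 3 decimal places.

q* = 16.851

Social marginal benefit = demand + MEB = 47.970 - 0.394q.
Set SMB = MC: 47.970 - 0.394q = 9.061 + 1.915q → q* = 16.8510.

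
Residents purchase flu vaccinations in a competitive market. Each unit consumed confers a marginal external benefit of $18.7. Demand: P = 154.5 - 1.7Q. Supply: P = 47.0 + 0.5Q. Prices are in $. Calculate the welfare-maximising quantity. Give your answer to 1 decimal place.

Q* = 57.4

Social marginal benefit = demand + MEB = 173.2 - 1.7Q.
Set SMB = MC: 173.2 - 1.7Q = 47.0 + 0.5Q → Q* = 57.3636.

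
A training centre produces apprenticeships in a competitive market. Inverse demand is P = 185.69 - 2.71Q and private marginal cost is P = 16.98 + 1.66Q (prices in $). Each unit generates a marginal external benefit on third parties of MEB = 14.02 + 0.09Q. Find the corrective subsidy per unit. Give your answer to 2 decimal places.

subsidy = $17.86 per unit

Social marginal cost = private MC − MEB = 2.96 + 1.57Q.
Set SMC = demand: 2.96 + 1.57Q = 185.69 - 2.71Q → Q* = 42.6939.
The Pigouvian subsidy equals MEB at Q*: 14.02 + 0.09×42.6939 = 17.8625.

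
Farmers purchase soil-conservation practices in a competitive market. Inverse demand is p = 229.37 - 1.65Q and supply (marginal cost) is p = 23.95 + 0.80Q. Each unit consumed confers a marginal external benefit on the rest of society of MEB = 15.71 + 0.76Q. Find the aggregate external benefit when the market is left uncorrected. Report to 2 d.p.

Market equilibrium (private): 23.95 + 0.80Q = 229.37 - 1.65Q → Q_m = 83.8449.
Total external benefit = ∫₀^{Q_m} (15.71 + 0.76Q) dQ = 15.71×83.8449 + ½×0.76×83.8449² = 3988.5909.

3988.59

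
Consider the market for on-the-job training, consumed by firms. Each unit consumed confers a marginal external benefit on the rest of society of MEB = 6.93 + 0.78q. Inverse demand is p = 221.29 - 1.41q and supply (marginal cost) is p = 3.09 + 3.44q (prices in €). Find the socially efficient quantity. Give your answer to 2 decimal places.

Social marginal benefit = demand + MEB = 228.22 - 0.63q.
Set SMB = MC: 228.22 - 0.63q = 3.09 + 3.44q → q* = 55.3145.

q* = 55.31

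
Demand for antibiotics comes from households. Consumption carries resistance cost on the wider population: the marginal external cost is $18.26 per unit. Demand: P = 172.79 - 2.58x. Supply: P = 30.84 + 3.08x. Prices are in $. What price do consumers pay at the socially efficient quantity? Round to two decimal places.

P = $116.41

Social marginal benefit = demand − MEC = 154.53 - 2.58x.
Set SMB = MC: 154.53 - 2.58x = 30.84 + 3.08x → x* = 21.8534.
Consumer price on the demand curve at x*: 172.79 − 2.58×21.8534 = 116.4082.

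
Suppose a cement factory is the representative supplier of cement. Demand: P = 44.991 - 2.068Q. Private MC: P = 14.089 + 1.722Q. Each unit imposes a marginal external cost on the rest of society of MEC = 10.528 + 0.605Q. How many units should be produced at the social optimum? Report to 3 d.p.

Q* = 4.636

Social marginal cost = private MC + MEC = 24.617 + 2.327Q.
Set SMC = demand: 24.617 + 2.327Q = 44.991 - 2.068Q → Q* = 4.6357.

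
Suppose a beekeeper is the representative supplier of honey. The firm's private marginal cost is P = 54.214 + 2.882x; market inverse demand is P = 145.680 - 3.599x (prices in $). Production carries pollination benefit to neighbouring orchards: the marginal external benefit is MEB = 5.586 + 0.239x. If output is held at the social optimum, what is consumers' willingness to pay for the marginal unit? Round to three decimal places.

P = $89.722

Social marginal cost = private MC − MEB = 48.628 + 2.643x.
Set SMC = demand: 48.628 + 2.643x = 145.680 - 3.599x → x* = 15.5482.
Consumer price on the demand curve at x*: 145.680 − 3.599×15.5482 = 89.7220.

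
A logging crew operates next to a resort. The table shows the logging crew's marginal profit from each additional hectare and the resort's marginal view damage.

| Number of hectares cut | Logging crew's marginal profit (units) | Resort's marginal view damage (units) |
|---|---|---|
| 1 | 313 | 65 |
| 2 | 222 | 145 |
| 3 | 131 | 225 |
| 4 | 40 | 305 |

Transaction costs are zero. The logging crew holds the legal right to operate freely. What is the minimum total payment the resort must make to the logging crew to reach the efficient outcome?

171

Left alone the logging crew would choose level 4 (marginal profit stays positive).
Efficient level: k* = 2 (marginal profit ≥ marginal view damage through 2).
The resort must at least cover the logging crew's forgone profit from cutting 4→2: 131 + 40 = 171.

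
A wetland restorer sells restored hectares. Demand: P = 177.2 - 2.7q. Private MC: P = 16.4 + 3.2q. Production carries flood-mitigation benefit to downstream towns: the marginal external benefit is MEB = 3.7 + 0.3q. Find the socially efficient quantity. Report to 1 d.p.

Social marginal cost = private MC − MEB = 12.7 + 2.9q.
Set SMC = demand: 12.7 + 2.9q = 177.2 - 2.7q → q* = 29.3750.

q* = 29.4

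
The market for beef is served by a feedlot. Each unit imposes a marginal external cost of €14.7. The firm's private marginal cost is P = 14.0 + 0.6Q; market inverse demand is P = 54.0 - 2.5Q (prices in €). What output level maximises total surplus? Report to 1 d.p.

Social marginal cost = private MC + MEC = 28.7 + 0.6Q.
Set SMC = demand: 28.7 + 0.6Q = 54.0 - 2.5Q → Q* = 8.1613.

Q* = 8.2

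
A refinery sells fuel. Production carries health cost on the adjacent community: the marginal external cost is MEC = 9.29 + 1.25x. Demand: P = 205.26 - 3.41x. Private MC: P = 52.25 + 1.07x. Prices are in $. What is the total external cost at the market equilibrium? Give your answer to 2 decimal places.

$1046.35

Market equilibrium (private): 52.25 + 1.07x = 205.26 - 3.41x → x_m = 34.1540.
Total external cost = ∫₀^{x_m} (9.29 + 1.25x) dx = 9.29×34.1540 + ½×1.25×34.1540² = 1046.3505.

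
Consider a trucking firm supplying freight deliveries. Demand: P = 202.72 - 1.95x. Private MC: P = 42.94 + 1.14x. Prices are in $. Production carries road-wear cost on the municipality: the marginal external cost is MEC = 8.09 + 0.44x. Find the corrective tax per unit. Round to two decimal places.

Social marginal cost = private MC + MEC = 51.03 + 1.58x.
Set SMC = demand: 51.03 + 1.58x = 202.72 - 1.95x → x* = 42.9717.
The Pigouvian tax equals MEC at x*: 8.09 + 0.44×42.9717 = 26.9975.

tax = $27.00 per unit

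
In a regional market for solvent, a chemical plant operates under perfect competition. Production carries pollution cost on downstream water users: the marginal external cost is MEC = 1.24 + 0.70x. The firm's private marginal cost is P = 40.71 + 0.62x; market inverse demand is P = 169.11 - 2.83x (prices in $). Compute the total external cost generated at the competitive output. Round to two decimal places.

Market equilibrium (private): 40.71 + 0.62x = 169.11 - 2.83x → x_m = 37.2174.
Total external cost = ∫₀^{x_m} (1.24 + 0.70x) dx = 1.24×37.2174 + ½×0.70×37.2174² = 530.9468.

$530.95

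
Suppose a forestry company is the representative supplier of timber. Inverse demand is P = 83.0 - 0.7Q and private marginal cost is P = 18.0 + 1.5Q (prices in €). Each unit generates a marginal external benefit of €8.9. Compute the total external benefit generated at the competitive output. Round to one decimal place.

€263.0

Market equilibrium (private): 18.0 + 1.5Q = 83.0 - 0.7Q → Q_m = 29.5455.
Total external benefit = MEB × Q_m = 8.9 × 29.5455 = 262.9550.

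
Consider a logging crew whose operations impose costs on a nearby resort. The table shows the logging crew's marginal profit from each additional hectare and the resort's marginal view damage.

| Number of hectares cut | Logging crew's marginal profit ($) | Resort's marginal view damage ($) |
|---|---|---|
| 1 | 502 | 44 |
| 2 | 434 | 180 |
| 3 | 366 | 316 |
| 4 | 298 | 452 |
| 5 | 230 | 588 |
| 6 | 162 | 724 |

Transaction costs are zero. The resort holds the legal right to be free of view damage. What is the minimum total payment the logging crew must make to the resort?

Efficient level: marginal profit ≥ marginal view damage through level 3, so k* = 3.
With the resort holding the right, the logging crew must at least compensate total damage at k*: 44 + 180 + 316 = 540.

$540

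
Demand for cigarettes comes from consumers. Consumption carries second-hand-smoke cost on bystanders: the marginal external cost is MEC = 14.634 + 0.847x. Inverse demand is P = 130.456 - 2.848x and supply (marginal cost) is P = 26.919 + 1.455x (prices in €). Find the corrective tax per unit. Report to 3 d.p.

tax = €29.256 per unit

Social marginal benefit = demand − MEC = 115.822 - 3.695x.
Set SMB = MC: 115.822 - 3.695x = 26.919 + 1.455x → x* = 17.2627.
The Pigouvian tax equals MEC at x*: 14.634 + 0.847×17.2627 = 29.2555.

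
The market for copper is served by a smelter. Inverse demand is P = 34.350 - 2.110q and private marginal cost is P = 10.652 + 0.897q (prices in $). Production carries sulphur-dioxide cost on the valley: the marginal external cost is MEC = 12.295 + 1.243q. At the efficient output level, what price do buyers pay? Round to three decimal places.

P = $28.689

Social marginal cost = private MC + MEC = 22.947 + 2.140q.
Set SMC = demand: 22.947 + 2.140q = 34.350 - 2.110q → q* = 2.6831.
Consumer price on the demand curve at q*: 34.350 − 2.110×2.6831 = 28.6887.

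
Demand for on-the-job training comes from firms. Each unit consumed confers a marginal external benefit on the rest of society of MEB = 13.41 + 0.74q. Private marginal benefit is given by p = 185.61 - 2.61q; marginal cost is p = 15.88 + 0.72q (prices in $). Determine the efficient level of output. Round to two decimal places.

Social marginal benefit = demand + MEB = 199.02 - 1.87q.
Set SMB = MC: 199.02 - 1.87q = 15.88 + 0.72q → q* = 70.7104.

q* = 70.71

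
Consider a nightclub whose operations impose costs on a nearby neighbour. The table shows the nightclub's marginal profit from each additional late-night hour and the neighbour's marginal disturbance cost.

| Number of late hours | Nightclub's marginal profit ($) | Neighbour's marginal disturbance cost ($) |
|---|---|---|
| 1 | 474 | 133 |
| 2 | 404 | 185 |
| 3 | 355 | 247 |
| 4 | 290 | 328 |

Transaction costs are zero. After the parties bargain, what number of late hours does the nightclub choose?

3

Bargaining reaches the level where marginal profit last exceeds marginal disturbance cost.
That holds through level 3 (355 ≥ 247) but not at 4 (290 < 328).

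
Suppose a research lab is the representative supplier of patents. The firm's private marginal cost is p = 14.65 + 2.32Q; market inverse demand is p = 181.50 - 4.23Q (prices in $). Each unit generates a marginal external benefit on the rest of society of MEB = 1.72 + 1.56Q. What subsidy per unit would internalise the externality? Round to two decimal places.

subsidy = $54.42 per unit

Social marginal cost = private MC − MEB = 12.93 + 0.76Q.
Set SMC = demand: 12.93 + 0.76Q = 181.50 - 4.23Q → Q* = 33.7816.
The Pigouvian subsidy equals MEB at Q*: 1.72 + 1.56×33.7816 = 54.4193.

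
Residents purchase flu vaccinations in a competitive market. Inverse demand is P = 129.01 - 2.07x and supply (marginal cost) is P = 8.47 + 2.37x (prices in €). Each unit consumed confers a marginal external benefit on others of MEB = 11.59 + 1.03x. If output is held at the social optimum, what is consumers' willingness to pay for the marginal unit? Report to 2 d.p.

Social marginal benefit = demand + MEB = 140.60 - 1.04x.
Set SMB = MC: 140.60 - 1.04x = 8.47 + 2.37x → x* = 38.7478.
Consumer price on the demand curve at x*: 129.01 − 2.07×38.7478 = 48.8021.

P = €48.80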